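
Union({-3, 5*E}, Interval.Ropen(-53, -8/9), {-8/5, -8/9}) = Union({5*E}, Interval(-53, -8/9))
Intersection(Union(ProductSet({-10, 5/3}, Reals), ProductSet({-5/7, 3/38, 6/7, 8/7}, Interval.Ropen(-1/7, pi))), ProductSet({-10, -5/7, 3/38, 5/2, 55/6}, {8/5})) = ProductSet({-10, -5/7, 3/38}, {8/5})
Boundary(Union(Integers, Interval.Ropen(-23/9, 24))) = Union(Complement(Integers, Interval.open(-23/9, 24)), {-23/9})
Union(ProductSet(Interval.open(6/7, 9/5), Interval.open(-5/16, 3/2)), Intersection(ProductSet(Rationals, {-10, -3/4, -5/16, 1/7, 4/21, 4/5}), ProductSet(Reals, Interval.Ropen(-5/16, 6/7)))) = Union(ProductSet(Interval.open(6/7, 9/5), Interval.open(-5/16, 3/2)), ProductSet(Rationals, {-5/16, 1/7, 4/21, 4/5}))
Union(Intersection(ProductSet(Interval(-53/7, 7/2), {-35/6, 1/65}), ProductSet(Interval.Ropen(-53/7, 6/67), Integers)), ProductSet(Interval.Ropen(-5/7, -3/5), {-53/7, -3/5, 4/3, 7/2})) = ProductSet(Interval.Ropen(-5/7, -3/5), {-53/7, -3/5, 4/3, 7/2})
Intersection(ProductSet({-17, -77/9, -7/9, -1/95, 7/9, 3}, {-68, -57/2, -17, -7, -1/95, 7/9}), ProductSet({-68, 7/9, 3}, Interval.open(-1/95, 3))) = ProductSet({7/9, 3}, {7/9})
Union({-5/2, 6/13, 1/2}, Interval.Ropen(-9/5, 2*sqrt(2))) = Union({-5/2}, Interval.Ropen(-9/5, 2*sqrt(2)))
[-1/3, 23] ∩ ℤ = {0, 1, …, 23}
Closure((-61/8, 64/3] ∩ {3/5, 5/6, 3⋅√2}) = {3/5, 5/6, 3⋅√2}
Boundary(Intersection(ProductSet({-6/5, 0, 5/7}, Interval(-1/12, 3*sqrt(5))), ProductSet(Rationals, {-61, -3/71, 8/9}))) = ProductSet({-6/5, 0, 5/7}, {-3/71, 8/9})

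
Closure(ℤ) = ℤ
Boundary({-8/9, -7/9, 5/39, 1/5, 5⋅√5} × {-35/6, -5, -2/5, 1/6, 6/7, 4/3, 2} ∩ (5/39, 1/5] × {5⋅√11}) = ∅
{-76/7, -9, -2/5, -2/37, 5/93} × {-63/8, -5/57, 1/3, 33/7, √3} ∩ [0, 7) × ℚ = {5/93} × {-63/8, -5/57, 1/3, 33/7}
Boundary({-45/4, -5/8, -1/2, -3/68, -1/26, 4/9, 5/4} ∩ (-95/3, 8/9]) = {-45/4, -5/8, -1/2, -3/68, -1/26, 4/9}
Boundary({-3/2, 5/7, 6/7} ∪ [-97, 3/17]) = {-97, 3/17, 5/7, 6/7}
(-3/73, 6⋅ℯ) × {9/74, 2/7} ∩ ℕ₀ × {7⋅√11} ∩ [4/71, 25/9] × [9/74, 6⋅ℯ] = ∅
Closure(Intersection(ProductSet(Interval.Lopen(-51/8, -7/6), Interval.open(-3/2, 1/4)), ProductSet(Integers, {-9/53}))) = ProductSet(Range(-6, -1, 1), {-9/53})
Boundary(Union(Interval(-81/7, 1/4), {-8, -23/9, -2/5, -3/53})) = {-81/7, 1/4}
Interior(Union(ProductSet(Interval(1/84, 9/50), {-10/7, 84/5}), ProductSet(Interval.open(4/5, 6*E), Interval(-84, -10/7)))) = ProductSet(Interval.open(4/5, 6*E), Interval.open(-84, -10/7))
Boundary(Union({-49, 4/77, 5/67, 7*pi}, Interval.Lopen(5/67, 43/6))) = {-49, 4/77, 5/67, 43/6, 7*pi}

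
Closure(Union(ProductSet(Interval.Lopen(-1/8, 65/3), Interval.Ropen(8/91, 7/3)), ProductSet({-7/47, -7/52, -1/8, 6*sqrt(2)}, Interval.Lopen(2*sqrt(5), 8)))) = Union(ProductSet({-1/8, 65/3}, Interval(8/91, 7/3)), ProductSet({-7/47, -7/52, -1/8, 6*sqrt(2)}, Interval(2*sqrt(5), 8)), ProductSet(Interval(-1/8, 65/3), {8/91, 7/3}), ProductSet(Interval.Lopen(-1/8, 65/3), Interval.Ropen(8/91, 7/3)))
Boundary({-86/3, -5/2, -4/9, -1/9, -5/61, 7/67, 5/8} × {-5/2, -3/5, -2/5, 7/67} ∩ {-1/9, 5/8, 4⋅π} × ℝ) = {-1/9, 5/8} × {-5/2, -3/5, -2/5, 7/67}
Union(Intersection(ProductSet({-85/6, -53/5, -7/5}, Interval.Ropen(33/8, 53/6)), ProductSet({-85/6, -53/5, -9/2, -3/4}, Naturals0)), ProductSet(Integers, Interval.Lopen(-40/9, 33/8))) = Union(ProductSet({-85/6, -53/5}, Range(5, 9, 1)), ProductSet(Integers, Interval.Lopen(-40/9, 33/8)))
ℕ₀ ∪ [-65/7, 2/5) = [-65/7, 2/5) ∪ ℕ₀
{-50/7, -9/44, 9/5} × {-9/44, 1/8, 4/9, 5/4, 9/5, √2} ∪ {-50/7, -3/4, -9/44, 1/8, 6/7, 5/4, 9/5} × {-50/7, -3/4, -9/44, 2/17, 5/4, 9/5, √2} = ({-50/7, -9/44, 9/5} × {-9/44, 1/8, 4/9, 5/4, 9/5, √2}) ∪ ({-50/7, -3/4, -9/44, 1/8, 6/7, 5/4, 9/5} × {-50/7, -3/4, -9/44, 2/17, 5/4, 9/5, √2})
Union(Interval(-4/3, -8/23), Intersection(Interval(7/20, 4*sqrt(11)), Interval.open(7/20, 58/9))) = Union(Interval(-4/3, -8/23), Interval.open(7/20, 58/9))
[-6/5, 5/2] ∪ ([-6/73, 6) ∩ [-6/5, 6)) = [-6/5, 6)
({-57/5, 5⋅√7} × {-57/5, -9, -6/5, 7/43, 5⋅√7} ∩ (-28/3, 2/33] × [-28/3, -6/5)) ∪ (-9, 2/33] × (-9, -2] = (-9, 2/33] × (-9, -2]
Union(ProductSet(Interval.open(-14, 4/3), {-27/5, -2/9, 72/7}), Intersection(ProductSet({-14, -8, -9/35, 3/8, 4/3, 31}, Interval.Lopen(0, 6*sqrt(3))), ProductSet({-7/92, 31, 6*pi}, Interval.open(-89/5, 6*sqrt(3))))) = Union(ProductSet({31}, Interval.open(0, 6*sqrt(3))), ProductSet(Interval.open(-14, 4/3), {-27/5, -2/9, 72/7}))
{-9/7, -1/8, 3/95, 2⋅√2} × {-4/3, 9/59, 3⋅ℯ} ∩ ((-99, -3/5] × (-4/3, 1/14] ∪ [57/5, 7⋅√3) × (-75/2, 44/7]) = ∅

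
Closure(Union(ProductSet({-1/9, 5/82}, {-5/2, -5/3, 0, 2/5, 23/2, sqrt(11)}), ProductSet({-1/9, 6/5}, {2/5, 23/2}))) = Union(ProductSet({-1/9, 5/82}, {-5/2, -5/3, 0, 2/5, 23/2, sqrt(11)}), ProductSet({-1/9, 6/5}, {2/5, 23/2}))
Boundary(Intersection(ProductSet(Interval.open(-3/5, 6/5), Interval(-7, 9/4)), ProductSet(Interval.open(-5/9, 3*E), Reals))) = Union(ProductSet({-5/9, 6/5}, Interval(-7, 9/4)), ProductSet(Interval(-5/9, 6/5), {-7, 9/4}))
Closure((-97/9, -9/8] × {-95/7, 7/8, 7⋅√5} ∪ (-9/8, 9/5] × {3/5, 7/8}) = ([-9/8, 9/5] × {3/5, 7/8}) ∪ ([-97/9, -9/8] × {-95/7, 7/8, 7⋅√5})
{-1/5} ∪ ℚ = ℚ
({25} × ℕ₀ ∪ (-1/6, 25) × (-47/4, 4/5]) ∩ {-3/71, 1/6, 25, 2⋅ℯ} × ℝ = ({25} × ℕ₀) ∪ ({-3/71, 1/6, 2⋅ℯ} × (-47/4, 4/5])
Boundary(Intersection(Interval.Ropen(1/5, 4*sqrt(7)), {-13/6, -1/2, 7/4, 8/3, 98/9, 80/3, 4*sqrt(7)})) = {7/4, 8/3}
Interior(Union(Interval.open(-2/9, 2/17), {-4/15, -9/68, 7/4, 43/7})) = Interval.open(-2/9, 2/17)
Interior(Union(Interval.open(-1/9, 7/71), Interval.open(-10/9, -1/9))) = Union(Interval.open(-10/9, -1/9), Interval.open(-1/9, 7/71))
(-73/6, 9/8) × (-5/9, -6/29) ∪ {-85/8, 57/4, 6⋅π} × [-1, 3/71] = ((-73/6, 9/8) × (-5/9, -6/29)) ∪ ({-85/8, 57/4, 6⋅π} × [-1, 3/71])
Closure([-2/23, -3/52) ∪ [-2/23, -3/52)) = [-2/23, -3/52]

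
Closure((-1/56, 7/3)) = [-1/56, 7/3]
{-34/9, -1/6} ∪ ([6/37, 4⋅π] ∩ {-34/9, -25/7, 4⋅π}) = {-34/9, -1/6, 4⋅π}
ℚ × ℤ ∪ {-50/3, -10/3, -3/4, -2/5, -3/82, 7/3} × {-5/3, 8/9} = (ℚ × ℤ) ∪ ({-50/3, -10/3, -3/4, -2/5, -3/82, 7/3} × {-5/3, 8/9})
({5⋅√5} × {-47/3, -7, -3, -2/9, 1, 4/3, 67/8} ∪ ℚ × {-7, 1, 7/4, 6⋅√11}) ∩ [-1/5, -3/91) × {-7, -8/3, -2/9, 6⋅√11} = (ℚ ∩ [-1/5, -3/91)) × {-7, 6⋅√11}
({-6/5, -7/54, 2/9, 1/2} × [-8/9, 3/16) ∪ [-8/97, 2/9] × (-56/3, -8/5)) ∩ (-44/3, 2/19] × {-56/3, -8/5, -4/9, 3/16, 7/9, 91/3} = {-6/5, -7/54} × {-4/9}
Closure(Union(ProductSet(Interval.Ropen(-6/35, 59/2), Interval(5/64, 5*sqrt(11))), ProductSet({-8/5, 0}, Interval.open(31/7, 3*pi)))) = Union(ProductSet({-8/5}, Interval(31/7, 3*pi)), ProductSet({-8/5, 0}, Interval.open(31/7, 3*pi)), ProductSet(Interval(-6/35, 59/2), Interval(5/64, 5*sqrt(11))))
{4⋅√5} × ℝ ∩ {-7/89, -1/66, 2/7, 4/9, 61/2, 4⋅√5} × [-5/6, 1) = {4⋅√5} × [-5/6, 1)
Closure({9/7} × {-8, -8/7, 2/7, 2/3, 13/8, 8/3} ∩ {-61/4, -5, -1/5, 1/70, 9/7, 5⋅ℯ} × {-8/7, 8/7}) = {9/7} × {-8/7}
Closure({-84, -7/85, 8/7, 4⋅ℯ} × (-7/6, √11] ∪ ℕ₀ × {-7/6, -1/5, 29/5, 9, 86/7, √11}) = (ℕ₀ × {-7/6, -1/5, 29/5, 9, 86/7, √11}) ∪ ({-84, -7/85, 8/7, 4⋅ℯ} × [-7/6, √11])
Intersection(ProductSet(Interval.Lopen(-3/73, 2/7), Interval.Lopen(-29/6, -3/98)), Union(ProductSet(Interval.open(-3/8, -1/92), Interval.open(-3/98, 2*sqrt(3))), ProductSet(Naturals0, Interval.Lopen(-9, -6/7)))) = ProductSet(Range(0, 1, 1), Interval.Lopen(-29/6, -6/7))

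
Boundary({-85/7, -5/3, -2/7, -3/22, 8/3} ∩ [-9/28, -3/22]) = {-2/7, -3/22}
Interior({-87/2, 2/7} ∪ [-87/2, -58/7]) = (-87/2, -58/7)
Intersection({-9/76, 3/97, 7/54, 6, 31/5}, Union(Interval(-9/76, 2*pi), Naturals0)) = {-9/76, 3/97, 7/54, 6, 31/5}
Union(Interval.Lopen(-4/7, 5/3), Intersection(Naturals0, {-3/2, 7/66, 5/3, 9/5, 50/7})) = Interval.Lopen(-4/7, 5/3)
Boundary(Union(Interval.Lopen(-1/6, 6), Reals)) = EmptySet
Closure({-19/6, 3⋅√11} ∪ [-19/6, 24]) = [-19/6, 24]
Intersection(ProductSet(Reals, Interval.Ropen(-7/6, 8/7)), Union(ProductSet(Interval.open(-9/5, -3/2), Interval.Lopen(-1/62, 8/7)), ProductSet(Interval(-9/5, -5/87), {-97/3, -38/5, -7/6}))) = Union(ProductSet(Interval.open(-9/5, -3/2), Interval.open(-1/62, 8/7)), ProductSet(Interval(-9/5, -5/87), {-7/6}))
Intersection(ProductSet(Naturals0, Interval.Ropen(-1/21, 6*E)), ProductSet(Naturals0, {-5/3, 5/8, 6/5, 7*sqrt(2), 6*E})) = ProductSet(Naturals0, {5/8, 6/5, 7*sqrt(2)})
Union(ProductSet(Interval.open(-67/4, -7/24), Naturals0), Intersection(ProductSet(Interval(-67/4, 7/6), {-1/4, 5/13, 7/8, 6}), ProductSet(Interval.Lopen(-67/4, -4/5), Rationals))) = Union(ProductSet(Interval.Lopen(-67/4, -4/5), {-1/4, 5/13, 7/8, 6}), ProductSet(Interval.open(-67/4, -7/24), Naturals0))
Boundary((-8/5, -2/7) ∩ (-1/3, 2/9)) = {-1/3, -2/7}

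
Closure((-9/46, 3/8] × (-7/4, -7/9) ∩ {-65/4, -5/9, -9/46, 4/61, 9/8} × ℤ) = {4/61} × {-1}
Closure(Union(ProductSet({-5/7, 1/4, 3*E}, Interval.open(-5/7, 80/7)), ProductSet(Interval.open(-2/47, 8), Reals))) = Union(ProductSet({-5/7, 3*E}, Interval(-5/7, 80/7)), ProductSet({-5/7, 1/4, 3*E}, Interval.open(-5/7, 80/7)), ProductSet(Interval(-2/47, 8), Reals))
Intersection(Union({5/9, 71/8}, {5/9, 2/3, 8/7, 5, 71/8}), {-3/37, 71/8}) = {71/8}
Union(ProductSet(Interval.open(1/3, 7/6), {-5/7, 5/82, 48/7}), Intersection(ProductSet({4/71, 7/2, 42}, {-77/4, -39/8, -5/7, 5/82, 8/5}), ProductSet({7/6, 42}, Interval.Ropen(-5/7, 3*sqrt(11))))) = Union(ProductSet({42}, {-5/7, 5/82, 8/5}), ProductSet(Interval.open(1/3, 7/6), {-5/7, 5/82, 48/7}))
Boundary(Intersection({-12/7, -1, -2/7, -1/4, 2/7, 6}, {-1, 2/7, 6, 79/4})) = {-1, 2/7, 6}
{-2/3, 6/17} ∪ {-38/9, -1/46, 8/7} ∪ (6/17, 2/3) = {-38/9, -2/3, -1/46, 8/7} ∪ [6/17, 2/3)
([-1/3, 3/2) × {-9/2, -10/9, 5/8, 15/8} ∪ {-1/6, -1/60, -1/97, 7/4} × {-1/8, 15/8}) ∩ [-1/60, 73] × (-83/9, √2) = ({-1/60, -1/97, 7/4} × {-1/8}) ∪ ([-1/60, 3/2) × {-9/2, -10/9, 5/8})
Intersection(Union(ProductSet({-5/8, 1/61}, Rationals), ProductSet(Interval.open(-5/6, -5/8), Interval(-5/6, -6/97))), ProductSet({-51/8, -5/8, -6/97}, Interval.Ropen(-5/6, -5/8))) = ProductSet({-5/8}, Intersection(Interval.Ropen(-5/6, -5/8), Rationals))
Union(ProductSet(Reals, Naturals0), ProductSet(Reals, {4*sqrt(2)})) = ProductSet(Reals, Union({4*sqrt(2)}, Naturals0))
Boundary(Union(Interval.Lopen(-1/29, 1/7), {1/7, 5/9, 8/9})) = {-1/29, 1/7, 5/9, 8/9}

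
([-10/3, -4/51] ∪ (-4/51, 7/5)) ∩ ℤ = {-3, -2, …, 1}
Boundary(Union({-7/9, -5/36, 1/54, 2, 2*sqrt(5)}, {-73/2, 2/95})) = {-73/2, -7/9, -5/36, 1/54, 2/95, 2, 2*sqrt(5)}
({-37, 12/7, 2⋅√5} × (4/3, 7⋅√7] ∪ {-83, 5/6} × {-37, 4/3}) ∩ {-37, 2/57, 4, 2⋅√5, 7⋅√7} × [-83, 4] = {-37, 2⋅√5} × (4/3, 4]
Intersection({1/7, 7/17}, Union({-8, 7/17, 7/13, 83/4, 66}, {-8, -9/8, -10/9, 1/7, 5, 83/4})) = {1/7, 7/17}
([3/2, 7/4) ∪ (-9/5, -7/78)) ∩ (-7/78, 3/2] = {3/2}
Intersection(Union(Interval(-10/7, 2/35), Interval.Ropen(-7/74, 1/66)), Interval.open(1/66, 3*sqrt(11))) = Interval.Lopen(1/66, 2/35)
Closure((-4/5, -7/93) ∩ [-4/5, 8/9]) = [-4/5, -7/93]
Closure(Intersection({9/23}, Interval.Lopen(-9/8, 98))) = {9/23}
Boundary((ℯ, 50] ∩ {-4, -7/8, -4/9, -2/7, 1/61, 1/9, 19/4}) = {19/4}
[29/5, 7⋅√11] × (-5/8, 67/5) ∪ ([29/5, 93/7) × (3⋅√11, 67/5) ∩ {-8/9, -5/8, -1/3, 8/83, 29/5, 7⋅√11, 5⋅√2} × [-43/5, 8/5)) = [29/5, 7⋅√11] × (-5/8, 67/5)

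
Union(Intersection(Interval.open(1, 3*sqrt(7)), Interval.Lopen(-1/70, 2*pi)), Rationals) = Union(Interval(1, 2*pi), Rationals)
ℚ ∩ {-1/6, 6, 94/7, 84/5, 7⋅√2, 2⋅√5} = {-1/6, 6, 94/7, 84/5}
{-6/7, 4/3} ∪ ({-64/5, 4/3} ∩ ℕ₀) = {-6/7, 4/3}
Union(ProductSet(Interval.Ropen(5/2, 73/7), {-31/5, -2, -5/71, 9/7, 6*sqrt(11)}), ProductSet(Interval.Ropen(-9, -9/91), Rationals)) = Union(ProductSet(Interval.Ropen(-9, -9/91), Rationals), ProductSet(Interval.Ropen(5/2, 73/7), {-31/5, -2, -5/71, 9/7, 6*sqrt(11)}))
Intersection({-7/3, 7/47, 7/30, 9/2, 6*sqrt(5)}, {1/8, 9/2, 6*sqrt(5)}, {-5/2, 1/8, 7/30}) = EmptySet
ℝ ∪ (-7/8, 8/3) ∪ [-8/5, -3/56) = (-∞, ∞)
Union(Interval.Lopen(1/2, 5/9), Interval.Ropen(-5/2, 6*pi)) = Interval.Ropen(-5/2, 6*pi)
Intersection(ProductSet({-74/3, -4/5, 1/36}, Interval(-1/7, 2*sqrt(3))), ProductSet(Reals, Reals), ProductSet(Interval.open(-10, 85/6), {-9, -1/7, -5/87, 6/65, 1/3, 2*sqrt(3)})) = ProductSet({-4/5, 1/36}, {-1/7, -5/87, 6/65, 1/3, 2*sqrt(3)})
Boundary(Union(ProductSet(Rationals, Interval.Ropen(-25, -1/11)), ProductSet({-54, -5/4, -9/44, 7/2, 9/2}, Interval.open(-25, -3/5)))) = ProductSet(Reals, Interval(-25, -1/11))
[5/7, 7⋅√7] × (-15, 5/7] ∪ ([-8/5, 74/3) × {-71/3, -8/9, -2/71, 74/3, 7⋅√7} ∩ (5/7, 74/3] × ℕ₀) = [5/7, 7⋅√7] × (-15, 5/7]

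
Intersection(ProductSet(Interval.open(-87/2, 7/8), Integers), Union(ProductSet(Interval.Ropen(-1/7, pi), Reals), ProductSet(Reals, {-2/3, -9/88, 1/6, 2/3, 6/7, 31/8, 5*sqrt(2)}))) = ProductSet(Interval.Ropen(-1/7, 7/8), Integers)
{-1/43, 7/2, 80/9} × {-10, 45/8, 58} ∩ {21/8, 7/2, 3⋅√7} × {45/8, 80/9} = {7/2} × {45/8}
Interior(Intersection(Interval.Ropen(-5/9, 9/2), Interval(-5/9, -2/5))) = Interval.open(-5/9, -2/5)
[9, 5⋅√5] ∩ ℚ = ℚ ∩ [9, 5⋅√5]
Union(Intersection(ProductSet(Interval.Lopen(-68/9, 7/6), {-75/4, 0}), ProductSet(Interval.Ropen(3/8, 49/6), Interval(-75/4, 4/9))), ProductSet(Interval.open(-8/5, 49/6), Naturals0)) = Union(ProductSet(Interval.open(-8/5, 49/6), Naturals0), ProductSet(Interval(3/8, 7/6), {-75/4, 0}))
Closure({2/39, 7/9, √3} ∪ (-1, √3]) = [-1, √3]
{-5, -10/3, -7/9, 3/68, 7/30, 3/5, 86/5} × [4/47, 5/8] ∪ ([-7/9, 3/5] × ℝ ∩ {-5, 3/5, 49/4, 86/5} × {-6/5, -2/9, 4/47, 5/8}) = ({3/5} × {-6/5, -2/9, 4/47, 5/8}) ∪ ({-5, -10/3, -7/9, 3/68, 7/30, 3/5, 86/5} × [4/47, 5/8])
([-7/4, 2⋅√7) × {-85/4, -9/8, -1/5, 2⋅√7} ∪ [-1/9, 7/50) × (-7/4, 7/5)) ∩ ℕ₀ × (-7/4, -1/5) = ({0, 1, …, 5} × {-9/8}) ∪ ({0} × (-7/4, -1/5))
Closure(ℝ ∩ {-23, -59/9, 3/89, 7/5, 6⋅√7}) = {-23, -59/9, 3/89, 7/5, 6⋅√7}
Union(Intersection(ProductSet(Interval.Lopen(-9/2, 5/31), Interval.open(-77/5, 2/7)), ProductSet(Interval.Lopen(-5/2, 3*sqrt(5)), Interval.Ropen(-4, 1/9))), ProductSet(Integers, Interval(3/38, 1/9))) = Union(ProductSet(Integers, Interval(3/38, 1/9)), ProductSet(Interval.Lopen(-5/2, 5/31), Interval.Ropen(-4, 1/9)))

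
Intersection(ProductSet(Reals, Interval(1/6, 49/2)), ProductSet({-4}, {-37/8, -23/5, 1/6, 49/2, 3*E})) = ProductSet({-4}, {1/6, 49/2, 3*E})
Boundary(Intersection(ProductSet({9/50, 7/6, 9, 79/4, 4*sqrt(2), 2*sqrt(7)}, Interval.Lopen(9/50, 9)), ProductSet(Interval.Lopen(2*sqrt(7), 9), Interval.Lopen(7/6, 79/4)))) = ProductSet({9, 4*sqrt(2)}, Interval(7/6, 9))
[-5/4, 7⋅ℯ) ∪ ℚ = ℚ ∪ [-5/4, 7⋅ℯ)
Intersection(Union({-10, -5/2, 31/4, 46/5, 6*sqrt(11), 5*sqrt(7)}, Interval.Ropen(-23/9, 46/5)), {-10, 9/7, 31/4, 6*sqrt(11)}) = {-10, 9/7, 31/4, 6*sqrt(11)}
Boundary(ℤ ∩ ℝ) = ℤ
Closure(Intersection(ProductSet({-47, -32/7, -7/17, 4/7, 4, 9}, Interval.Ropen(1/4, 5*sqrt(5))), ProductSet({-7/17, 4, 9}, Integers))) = ProductSet({-7/17, 4, 9}, Range(1, 12, 1))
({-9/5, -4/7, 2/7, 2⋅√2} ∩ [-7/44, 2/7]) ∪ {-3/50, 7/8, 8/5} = {-3/50, 2/7, 7/8, 8/5}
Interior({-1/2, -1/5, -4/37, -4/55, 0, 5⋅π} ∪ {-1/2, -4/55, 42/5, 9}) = ∅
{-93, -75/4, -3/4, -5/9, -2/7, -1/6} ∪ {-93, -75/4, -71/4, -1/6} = {-93, -75/4, -71/4, -3/4, -5/9, -2/7, -1/6}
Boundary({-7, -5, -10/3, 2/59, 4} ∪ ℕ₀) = {-7, -5, -10/3, 2/59} ∪ ℕ₀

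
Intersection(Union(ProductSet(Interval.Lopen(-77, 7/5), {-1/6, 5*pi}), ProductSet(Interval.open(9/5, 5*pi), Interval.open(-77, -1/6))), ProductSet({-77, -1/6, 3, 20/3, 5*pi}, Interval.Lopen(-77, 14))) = Union(ProductSet({-1/6}, {-1/6}), ProductSet({3, 20/3}, Interval.open(-77, -1/6)))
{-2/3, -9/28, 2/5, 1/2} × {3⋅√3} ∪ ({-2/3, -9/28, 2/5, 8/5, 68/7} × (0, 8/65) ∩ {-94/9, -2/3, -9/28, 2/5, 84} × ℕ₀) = {-2/3, -9/28, 2/5, 1/2} × {3⋅√3}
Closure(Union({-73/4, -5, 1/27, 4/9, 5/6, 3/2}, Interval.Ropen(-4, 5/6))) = Union({-73/4, -5, 3/2}, Interval(-4, 5/6))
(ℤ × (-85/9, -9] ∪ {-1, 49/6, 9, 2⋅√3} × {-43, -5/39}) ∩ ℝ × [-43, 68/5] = (ℤ × (-85/9, -9]) ∪ ({-1, 49/6, 9, 2⋅√3} × {-43, -5/39})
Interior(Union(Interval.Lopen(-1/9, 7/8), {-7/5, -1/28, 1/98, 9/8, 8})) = Interval.open(-1/9, 7/8)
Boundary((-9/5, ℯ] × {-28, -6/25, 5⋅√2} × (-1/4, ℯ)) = [-9/5, ℯ] × {-28, -6/25, 5⋅√2} × [-1/4, ℯ]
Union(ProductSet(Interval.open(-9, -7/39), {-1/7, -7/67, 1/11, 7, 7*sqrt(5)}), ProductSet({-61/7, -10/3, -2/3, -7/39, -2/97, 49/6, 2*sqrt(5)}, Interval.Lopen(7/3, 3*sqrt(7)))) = Union(ProductSet({-61/7, -10/3, -2/3, -7/39, -2/97, 49/6, 2*sqrt(5)}, Interval.Lopen(7/3, 3*sqrt(7))), ProductSet(Interval.open(-9, -7/39), {-1/7, -7/67, 1/11, 7, 7*sqrt(5)}))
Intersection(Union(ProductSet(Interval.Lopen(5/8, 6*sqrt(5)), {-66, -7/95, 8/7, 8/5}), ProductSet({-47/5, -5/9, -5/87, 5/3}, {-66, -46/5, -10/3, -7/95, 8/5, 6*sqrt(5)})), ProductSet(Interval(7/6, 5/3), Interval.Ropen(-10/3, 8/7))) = Union(ProductSet({5/3}, {-10/3, -7/95}), ProductSet(Interval(7/6, 5/3), {-7/95}))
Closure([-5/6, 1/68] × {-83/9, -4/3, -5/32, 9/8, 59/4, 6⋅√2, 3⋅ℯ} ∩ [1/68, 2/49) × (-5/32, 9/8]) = {1/68} × {9/8}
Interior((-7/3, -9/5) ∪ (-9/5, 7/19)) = (-7/3, -9/5) ∪ (-9/5, 7/19)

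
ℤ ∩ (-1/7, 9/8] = {0, 1}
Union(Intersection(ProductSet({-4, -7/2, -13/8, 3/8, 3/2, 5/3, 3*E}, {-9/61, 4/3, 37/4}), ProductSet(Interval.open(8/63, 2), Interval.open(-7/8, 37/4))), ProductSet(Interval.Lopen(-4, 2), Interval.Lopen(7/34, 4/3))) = Union(ProductSet({3/8, 3/2, 5/3}, {-9/61, 4/3}), ProductSet(Interval.Lopen(-4, 2), Interval.Lopen(7/34, 4/3)))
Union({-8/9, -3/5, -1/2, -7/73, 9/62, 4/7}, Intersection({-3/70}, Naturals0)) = {-8/9, -3/5, -1/2, -7/73, 9/62, 4/7}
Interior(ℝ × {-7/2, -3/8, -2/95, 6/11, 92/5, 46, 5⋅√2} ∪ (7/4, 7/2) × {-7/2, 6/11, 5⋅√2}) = ∅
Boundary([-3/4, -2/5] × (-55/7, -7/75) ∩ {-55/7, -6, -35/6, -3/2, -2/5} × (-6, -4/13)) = {-2/5} × [-6, -4/13]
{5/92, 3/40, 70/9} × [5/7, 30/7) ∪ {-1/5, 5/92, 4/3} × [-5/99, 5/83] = ({-1/5, 5/92, 4/3} × [-5/99, 5/83]) ∪ ({5/92, 3/40, 70/9} × [5/7, 30/7))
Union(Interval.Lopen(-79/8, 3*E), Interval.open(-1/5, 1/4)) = Interval.Lopen(-79/8, 3*E)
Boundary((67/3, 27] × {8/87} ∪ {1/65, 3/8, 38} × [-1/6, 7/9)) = ([67/3, 27] × {8/87}) ∪ ({1/65, 3/8, 38} × [-1/6, 7/9])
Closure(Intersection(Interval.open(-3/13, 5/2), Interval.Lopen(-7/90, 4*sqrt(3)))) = Interval(-7/90, 5/2)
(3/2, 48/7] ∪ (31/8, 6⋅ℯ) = (3/2, 6⋅ℯ)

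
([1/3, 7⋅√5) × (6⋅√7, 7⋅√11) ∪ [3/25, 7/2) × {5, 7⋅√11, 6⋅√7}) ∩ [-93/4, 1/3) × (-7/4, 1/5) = ∅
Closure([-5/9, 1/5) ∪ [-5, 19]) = [-5, 19]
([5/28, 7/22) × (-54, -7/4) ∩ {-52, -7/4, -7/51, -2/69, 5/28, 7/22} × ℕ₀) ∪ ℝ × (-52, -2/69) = ℝ × (-52, -2/69)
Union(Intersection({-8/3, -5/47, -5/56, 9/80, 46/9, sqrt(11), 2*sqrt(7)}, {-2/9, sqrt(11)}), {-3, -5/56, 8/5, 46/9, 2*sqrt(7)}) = {-3, -5/56, 8/5, 46/9, sqrt(11), 2*sqrt(7)}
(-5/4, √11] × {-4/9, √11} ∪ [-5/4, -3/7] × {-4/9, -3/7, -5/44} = ([-5/4, -3/7] × {-4/9, -3/7, -5/44}) ∪ ((-5/4, √11] × {-4/9, √11})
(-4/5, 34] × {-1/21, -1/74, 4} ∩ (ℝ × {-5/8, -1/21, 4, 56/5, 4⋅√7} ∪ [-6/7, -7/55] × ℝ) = ((-4/5, 34] × {-1/21, 4}) ∪ ((-4/5, -7/55] × {-1/21, -1/74, 4})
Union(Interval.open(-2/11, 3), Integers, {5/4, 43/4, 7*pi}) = Union({43/4, 7*pi}, Integers, Interval.Lopen(-2/11, 3))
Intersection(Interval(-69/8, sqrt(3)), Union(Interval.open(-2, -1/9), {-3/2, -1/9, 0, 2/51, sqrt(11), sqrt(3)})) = Union({0, 2/51, sqrt(3)}, Interval.Lopen(-2, -1/9))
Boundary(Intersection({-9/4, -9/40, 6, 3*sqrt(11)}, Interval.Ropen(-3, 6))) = {-9/4, -9/40}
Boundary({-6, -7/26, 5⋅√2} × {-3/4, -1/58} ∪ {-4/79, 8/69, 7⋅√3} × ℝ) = ({-4/79, 8/69, 7⋅√3} × ℝ) ∪ ({-6, -7/26, 5⋅√2} × {-3/4, -1/58})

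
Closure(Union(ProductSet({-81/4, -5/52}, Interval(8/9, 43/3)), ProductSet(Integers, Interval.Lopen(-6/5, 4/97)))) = Union(ProductSet({-81/4, -5/52}, Interval(8/9, 43/3)), ProductSet(Integers, Interval(-6/5, 4/97)))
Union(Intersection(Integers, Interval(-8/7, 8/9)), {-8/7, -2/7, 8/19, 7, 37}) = Union({-8/7, -2/7, 8/19, 7, 37}, Range(-1, 1, 1))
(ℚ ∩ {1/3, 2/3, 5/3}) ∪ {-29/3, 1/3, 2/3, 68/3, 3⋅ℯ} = {-29/3, 1/3, 2/3, 5/3, 68/3, 3⋅ℯ}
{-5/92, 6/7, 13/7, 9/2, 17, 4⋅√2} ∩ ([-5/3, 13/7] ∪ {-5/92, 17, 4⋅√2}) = {-5/92, 6/7, 13/7, 17, 4⋅√2}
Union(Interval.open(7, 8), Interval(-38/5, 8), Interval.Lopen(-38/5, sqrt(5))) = Interval(-38/5, 8)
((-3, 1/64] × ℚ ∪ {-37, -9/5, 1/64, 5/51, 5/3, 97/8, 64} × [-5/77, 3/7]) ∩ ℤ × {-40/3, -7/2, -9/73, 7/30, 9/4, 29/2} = ({-37, 64} × {7/30}) ∪ ({-2, -1, 0} × {-40/3, -7/2, -9/73, 7/30, 9/4, 29/2})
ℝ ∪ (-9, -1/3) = (-∞, ∞)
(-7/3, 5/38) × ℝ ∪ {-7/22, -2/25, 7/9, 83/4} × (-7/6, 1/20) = ((-7/3, 5/38) × ℝ) ∪ ({-7/22, -2/25, 7/9, 83/4} × (-7/6, 1/20))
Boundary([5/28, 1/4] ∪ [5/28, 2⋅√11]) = {5/28, 2⋅√11}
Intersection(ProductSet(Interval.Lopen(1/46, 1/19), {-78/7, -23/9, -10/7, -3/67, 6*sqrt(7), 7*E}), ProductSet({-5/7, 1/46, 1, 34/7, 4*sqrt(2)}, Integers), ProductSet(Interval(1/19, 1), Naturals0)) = EmptySet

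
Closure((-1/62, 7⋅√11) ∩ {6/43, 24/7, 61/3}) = {6/43, 24/7, 61/3}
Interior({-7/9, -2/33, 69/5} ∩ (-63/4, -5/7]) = ∅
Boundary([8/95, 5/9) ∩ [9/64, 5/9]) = {9/64, 5/9}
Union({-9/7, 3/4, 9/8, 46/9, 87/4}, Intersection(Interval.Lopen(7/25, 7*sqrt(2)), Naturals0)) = Union({-9/7, 3/4, 9/8, 46/9, 87/4}, Range(1, 10, 1))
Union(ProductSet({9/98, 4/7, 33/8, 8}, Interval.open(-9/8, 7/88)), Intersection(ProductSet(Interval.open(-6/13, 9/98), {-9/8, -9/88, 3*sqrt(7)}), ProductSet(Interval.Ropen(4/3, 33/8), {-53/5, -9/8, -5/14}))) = ProductSet({9/98, 4/7, 33/8, 8}, Interval.open(-9/8, 7/88))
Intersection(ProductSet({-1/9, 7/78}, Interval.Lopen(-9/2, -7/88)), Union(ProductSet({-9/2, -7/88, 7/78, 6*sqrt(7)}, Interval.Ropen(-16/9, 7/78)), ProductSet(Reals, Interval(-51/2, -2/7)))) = Union(ProductSet({7/78}, Interval(-16/9, -7/88)), ProductSet({-1/9, 7/78}, Interval.Lopen(-9/2, -2/7)))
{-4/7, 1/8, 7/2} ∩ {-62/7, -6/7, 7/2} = {7/2}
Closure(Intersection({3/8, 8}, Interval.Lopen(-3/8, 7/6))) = {3/8}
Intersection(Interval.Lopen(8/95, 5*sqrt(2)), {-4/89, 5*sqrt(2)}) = {5*sqrt(2)}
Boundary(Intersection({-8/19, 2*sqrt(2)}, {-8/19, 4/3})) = {-8/19}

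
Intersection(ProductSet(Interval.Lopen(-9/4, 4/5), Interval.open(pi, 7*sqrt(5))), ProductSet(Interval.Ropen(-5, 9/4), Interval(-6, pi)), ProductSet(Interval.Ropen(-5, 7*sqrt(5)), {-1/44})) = EmptySet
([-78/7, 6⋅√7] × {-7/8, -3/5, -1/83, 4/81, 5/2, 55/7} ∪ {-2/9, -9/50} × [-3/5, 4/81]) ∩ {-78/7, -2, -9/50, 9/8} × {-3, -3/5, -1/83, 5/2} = {-78/7, -2, -9/50, 9/8} × {-3/5, -1/83, 5/2}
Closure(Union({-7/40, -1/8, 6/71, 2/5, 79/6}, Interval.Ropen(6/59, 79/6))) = Union({-7/40, -1/8, 6/71}, Interval(6/59, 79/6))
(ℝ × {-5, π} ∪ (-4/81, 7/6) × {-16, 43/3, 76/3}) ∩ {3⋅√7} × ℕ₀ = ∅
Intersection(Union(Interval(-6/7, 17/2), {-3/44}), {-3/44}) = {-3/44}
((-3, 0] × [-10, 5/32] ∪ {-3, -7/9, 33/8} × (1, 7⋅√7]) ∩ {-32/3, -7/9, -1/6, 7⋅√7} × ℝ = ({-7/9, -1/6} × [-10, 5/32]) ∪ ({-7/9} × (1, 7⋅√7])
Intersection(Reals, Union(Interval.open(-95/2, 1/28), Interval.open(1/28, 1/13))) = Union(Interval.open(-95/2, 1/28), Interval.open(1/28, 1/13))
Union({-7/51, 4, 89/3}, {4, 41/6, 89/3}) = {-7/51, 4, 41/6, 89/3}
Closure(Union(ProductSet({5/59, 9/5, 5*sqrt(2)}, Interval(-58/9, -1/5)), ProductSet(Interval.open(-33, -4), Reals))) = Union(ProductSet({5/59, 9/5, 5*sqrt(2)}, Interval(-58/9, -1/5)), ProductSet(Interval(-33, -4), Reals))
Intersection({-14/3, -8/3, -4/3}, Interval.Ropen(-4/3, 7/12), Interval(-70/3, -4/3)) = {-4/3}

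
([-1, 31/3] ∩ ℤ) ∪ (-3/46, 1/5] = {-1, 0, …, 10} ∪ (-3/46, 1/5]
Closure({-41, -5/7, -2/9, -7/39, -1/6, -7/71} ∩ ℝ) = {-41, -5/7, -2/9, -7/39, -1/6, -7/71}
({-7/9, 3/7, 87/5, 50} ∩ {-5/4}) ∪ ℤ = ℤ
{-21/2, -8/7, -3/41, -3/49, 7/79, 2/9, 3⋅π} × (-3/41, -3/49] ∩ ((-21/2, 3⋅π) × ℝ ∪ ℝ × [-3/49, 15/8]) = ({-8/7, -3/41, -3/49, 7/79, 2/9} × (-3/41, -3/49]) ∪ ({-21/2, -8/7, -3/41, -3/49, 7/79, 2/9, 3⋅π} × {-3/49})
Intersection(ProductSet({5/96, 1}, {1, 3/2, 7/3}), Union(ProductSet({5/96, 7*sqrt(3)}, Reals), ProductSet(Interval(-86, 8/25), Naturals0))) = ProductSet({5/96}, {1, 3/2, 7/3})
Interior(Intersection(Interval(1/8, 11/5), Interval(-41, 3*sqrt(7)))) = Interval.open(1/8, 11/5)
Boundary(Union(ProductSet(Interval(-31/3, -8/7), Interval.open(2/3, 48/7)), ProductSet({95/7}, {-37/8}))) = Union(ProductSet({95/7}, {-37/8}), ProductSet({-31/3, -8/7}, Interval(2/3, 48/7)), ProductSet(Interval(-31/3, -8/7), {2/3, 48/7}))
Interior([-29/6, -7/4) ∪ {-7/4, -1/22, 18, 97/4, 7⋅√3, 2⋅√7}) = (-29/6, -7/4)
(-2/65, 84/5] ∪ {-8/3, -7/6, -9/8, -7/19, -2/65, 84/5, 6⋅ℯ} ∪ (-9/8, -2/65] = {-8/3, -7/6} ∪ [-9/8, 84/5]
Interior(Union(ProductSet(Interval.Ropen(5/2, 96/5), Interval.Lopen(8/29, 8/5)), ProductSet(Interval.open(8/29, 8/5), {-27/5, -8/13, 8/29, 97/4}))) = ProductSet(Interval.open(5/2, 96/5), Interval.open(8/29, 8/5))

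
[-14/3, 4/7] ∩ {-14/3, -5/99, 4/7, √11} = {-14/3, -5/99, 4/7}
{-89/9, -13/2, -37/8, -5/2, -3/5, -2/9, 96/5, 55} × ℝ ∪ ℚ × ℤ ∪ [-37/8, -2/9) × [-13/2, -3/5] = (ℚ × ℤ) ∪ ({-89/9, -13/2, -37/8, -5/2, -3/5, -2/9, 96/5, 55} × ℝ) ∪ ([-37/8, -2/9) × [-13/2, -3/5])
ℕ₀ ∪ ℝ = ℝ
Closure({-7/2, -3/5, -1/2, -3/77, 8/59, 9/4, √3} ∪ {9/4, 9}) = {-7/2, -3/5, -1/2, -3/77, 8/59, 9/4, 9, √3}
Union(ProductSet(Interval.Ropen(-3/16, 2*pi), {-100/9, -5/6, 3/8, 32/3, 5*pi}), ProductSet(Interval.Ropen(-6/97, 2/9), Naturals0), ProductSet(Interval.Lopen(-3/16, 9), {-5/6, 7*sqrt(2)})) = Union(ProductSet(Interval.Lopen(-3/16, 9), {-5/6, 7*sqrt(2)}), ProductSet(Interval.Ropen(-3/16, 2*pi), {-100/9, -5/6, 3/8, 32/3, 5*pi}), ProductSet(Interval.Ropen(-6/97, 2/9), Naturals0))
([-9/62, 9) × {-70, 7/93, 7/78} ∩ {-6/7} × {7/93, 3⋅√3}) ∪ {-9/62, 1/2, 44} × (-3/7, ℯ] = {-9/62, 1/2, 44} × (-3/7, ℯ]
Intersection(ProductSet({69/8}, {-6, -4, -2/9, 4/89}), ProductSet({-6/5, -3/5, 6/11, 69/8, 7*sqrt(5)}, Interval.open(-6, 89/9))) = ProductSet({69/8}, {-4, -2/9, 4/89})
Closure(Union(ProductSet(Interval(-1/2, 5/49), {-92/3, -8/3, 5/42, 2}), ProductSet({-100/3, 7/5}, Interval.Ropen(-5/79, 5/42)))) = Union(ProductSet({-100/3, 7/5}, Interval(-5/79, 5/42)), ProductSet(Interval(-1/2, 5/49), {-92/3, -8/3, 5/42, 2}))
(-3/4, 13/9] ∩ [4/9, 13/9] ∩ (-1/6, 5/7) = [4/9, 5/7)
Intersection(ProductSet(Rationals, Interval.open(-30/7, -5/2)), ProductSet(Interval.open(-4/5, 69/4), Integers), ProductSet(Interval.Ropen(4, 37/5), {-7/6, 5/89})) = EmptySet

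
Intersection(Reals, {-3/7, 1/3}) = {-3/7, 1/3}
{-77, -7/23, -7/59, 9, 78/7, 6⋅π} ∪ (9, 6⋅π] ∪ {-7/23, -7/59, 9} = {-77, -7/23, -7/59} ∪ [9, 6⋅π]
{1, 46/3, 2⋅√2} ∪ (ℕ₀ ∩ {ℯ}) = {1, 46/3, 2⋅√2}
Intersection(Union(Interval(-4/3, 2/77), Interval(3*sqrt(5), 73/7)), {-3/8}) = {-3/8}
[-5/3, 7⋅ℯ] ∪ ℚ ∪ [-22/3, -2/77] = ℚ ∪ [-22/3, 7⋅ℯ]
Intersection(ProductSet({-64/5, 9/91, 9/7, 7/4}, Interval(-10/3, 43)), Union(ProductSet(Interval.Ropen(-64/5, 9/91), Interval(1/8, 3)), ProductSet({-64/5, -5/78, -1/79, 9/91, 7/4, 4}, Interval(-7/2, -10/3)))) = Union(ProductSet({-64/5}, Interval(1/8, 3)), ProductSet({-64/5, 9/91, 7/4}, {-10/3}))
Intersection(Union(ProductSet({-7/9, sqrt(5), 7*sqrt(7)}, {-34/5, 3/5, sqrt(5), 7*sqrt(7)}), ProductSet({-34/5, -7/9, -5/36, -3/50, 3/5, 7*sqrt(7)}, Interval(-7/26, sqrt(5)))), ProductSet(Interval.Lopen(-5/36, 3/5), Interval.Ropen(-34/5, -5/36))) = ProductSet({-3/50, 3/5}, Interval.Ropen(-7/26, -5/36))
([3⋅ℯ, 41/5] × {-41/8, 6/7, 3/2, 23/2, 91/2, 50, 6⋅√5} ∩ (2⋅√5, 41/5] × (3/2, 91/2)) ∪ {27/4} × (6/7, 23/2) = ({27/4} × (6/7, 23/2)) ∪ ([3⋅ℯ, 41/5] × {23/2, 6⋅√5})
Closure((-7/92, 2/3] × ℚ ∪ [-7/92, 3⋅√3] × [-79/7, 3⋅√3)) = ({-7/92} × ℝ) ∪ ((-7/92, 2/3] × ℚ) ∪ ([-7/92, 3⋅√3] × [-79/7, 3⋅√3]) ∪ ([-7/92, 2/3] × ((-∞, -79/7] ∪ [3⋅√3, ∞)))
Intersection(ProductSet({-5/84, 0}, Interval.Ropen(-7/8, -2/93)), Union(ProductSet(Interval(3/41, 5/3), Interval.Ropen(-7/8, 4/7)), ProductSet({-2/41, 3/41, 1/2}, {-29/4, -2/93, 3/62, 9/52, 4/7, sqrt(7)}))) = EmptySet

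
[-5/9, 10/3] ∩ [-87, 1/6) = [-5/9, 1/6)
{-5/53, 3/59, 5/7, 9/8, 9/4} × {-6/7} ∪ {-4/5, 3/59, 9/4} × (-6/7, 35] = ({-5/53, 3/59, 5/7, 9/8, 9/4} × {-6/7}) ∪ ({-4/5, 3/59, 9/4} × (-6/7, 35])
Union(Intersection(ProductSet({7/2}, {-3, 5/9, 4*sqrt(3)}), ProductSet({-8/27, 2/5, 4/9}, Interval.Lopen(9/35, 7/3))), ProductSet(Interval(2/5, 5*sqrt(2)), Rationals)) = ProductSet(Interval(2/5, 5*sqrt(2)), Rationals)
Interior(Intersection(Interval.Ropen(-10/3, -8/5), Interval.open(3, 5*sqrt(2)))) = EmptySet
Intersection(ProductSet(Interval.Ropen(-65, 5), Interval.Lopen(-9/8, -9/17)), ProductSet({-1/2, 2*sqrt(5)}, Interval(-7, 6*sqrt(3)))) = ProductSet({-1/2, 2*sqrt(5)}, Interval.Lopen(-9/8, -9/17))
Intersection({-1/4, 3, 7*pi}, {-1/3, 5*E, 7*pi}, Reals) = {7*pi}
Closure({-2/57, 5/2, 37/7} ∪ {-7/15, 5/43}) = {-7/15, -2/57, 5/43, 5/2, 37/7}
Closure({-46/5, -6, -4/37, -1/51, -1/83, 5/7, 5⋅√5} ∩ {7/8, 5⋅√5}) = {5⋅√5}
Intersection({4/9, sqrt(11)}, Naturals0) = EmptySet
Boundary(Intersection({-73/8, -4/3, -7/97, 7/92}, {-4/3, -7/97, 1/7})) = {-4/3, -7/97}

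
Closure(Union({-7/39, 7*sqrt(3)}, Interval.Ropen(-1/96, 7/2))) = Union({-7/39, 7*sqrt(3)}, Interval(-1/96, 7/2))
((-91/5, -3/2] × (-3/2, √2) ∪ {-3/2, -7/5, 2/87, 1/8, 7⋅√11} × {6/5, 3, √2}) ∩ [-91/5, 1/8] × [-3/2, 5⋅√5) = ({-3/2, -7/5, 2/87, 1/8} × {6/5, 3, √2}) ∪ ((-91/5, -3/2] × (-3/2, √2))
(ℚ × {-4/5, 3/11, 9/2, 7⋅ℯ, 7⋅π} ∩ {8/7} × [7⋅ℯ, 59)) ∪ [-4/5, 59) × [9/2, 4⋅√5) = ({8/7} × {7⋅ℯ, 7⋅π}) ∪ ([-4/5, 59) × [9/2, 4⋅√5))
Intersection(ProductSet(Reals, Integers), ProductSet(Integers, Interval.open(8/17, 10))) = ProductSet(Integers, Range(1, 10, 1))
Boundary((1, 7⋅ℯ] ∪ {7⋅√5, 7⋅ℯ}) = {1, 7⋅ℯ}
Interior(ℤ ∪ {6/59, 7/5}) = ∅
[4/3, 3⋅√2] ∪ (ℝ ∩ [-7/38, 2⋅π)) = [-7/38, 2⋅π)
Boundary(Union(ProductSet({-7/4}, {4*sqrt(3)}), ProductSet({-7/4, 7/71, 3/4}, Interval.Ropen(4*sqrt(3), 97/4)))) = ProductSet({-7/4, 7/71, 3/4}, Interval(4*sqrt(3), 97/4))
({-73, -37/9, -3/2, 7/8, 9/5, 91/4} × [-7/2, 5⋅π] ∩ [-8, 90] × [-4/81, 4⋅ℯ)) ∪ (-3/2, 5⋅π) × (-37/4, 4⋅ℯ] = ({-37/9, -3/2, 7/8, 9/5, 91/4} × [-4/81, 4⋅ℯ)) ∪ ((-3/2, 5⋅π) × (-37/4, 4⋅ℯ])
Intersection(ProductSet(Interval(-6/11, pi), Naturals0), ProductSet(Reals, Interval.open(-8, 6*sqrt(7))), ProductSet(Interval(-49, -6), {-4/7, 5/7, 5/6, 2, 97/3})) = EmptySet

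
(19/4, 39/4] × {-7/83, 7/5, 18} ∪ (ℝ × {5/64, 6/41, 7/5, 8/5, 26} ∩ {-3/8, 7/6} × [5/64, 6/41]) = ({-3/8, 7/6} × {5/64, 6/41}) ∪ ((19/4, 39/4] × {-7/83, 7/5, 18})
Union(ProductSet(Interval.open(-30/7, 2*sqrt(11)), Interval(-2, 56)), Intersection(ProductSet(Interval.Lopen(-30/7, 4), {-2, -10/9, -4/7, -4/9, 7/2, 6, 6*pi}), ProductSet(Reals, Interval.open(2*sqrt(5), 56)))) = ProductSet(Interval.open(-30/7, 2*sqrt(11)), Interval(-2, 56))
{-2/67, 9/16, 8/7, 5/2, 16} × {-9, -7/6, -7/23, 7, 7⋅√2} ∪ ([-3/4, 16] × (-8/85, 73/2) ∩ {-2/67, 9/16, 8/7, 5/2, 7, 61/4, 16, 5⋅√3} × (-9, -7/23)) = {-2/67, 9/16, 8/7, 5/2, 16} × {-9, -7/6, -7/23, 7, 7⋅√2}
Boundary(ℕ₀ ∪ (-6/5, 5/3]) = {-6/5, 5/3} ∪ (ℕ₀ \ (-6/5, 5/3))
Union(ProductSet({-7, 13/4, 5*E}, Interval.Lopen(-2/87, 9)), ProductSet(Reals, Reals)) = ProductSet(Reals, Reals)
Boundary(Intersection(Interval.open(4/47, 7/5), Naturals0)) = Range(1, 2, 1)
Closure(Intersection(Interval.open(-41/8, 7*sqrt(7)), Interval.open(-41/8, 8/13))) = Interval(-41/8, 8/13)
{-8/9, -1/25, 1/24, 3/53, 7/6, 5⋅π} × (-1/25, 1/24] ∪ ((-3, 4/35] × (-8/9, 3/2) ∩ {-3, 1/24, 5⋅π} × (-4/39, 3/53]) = ({1/24} × (-4/39, 3/53]) ∪ ({-8/9, -1/25, 1/24, 3/53, 7/6, 5⋅π} × (-1/25, 1/24])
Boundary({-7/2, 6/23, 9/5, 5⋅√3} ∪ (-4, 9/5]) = {-4, 9/5, 5⋅√3}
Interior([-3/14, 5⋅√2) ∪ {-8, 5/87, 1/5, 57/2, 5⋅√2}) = (-3/14, 5⋅√2)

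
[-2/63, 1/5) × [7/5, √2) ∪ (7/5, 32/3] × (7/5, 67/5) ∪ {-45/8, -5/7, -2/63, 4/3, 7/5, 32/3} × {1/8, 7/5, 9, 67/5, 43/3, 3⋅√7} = ((7/5, 32/3] × (7/5, 67/5)) ∪ ([-2/63, 1/5) × [7/5, √2)) ∪ ({-45/8, -5/7, -2/63, 4/3, 7/5, 32/3} × {1/8, 7/5, 9, 67/5, 43/3, 3⋅√7})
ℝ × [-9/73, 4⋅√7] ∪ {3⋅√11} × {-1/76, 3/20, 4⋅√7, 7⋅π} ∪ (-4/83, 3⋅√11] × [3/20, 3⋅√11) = (ℝ × [-9/73, 4⋅√7]) ∪ ({3⋅√11} × {-1/76, 3/20, 4⋅√7, 7⋅π})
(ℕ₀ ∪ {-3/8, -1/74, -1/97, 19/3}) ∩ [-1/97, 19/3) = {-1/97} ∪ {0, 1, …, 6}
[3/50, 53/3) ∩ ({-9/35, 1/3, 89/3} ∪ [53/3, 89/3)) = {1/3}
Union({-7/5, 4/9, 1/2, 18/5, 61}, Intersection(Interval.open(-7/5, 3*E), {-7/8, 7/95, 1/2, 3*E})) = {-7/5, -7/8, 7/95, 4/9, 1/2, 18/5, 61}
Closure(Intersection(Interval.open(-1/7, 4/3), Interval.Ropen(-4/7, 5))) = Interval(-1/7, 4/3)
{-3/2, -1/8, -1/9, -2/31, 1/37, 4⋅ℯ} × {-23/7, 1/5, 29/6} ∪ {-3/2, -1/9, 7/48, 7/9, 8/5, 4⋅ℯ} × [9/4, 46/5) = ({-3/2, -1/8, -1/9, -2/31, 1/37, 4⋅ℯ} × {-23/7, 1/5, 29/6}) ∪ ({-3/2, -1/9, 7/48, 7/9, 8/5, 4⋅ℯ} × [9/4, 46/5))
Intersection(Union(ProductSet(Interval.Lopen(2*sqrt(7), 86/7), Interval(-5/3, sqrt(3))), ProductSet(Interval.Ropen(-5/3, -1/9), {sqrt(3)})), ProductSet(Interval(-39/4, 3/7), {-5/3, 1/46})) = EmptySet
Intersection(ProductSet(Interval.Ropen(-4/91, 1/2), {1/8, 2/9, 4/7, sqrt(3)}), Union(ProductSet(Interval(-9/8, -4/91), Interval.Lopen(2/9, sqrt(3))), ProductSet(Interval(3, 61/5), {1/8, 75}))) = ProductSet({-4/91}, {4/7, sqrt(3)})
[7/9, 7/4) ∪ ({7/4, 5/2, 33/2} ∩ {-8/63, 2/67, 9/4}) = [7/9, 7/4)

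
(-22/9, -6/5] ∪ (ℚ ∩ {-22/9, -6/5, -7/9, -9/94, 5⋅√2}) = [-22/9, -6/5] ∪ {-7/9, -9/94}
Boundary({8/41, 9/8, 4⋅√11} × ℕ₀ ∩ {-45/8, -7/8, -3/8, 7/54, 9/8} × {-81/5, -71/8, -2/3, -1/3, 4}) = {9/8} × {4}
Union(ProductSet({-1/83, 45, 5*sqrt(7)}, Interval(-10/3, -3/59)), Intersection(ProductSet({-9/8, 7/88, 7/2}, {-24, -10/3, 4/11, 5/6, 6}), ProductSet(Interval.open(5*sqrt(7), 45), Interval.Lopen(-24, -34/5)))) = ProductSet({-1/83, 45, 5*sqrt(7)}, Interval(-10/3, -3/59))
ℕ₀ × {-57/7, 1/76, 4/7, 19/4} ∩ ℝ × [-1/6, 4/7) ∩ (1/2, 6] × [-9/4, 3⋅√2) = {1, 2, …, 6} × {1/76}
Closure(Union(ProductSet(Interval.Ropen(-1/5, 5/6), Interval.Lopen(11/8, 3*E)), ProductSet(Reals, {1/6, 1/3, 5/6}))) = Union(ProductSet({-1/5, 5/6}, Interval(11/8, 3*E)), ProductSet(Interval(-1/5, 5/6), {11/8, 3*E}), ProductSet(Interval.Ropen(-1/5, 5/6), Interval.Lopen(11/8, 3*E)), ProductSet(Reals, {1/6, 1/3, 5/6}))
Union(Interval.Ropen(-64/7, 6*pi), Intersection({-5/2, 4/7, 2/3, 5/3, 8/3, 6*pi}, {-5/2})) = Interval.Ropen(-64/7, 6*pi)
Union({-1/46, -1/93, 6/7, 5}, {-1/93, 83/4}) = {-1/46, -1/93, 6/7, 5, 83/4}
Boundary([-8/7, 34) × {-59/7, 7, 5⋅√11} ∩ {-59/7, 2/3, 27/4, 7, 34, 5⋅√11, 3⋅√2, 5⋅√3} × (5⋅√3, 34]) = {2/3, 27/4, 7, 5⋅√11, 3⋅√2, 5⋅√3} × {5⋅√11}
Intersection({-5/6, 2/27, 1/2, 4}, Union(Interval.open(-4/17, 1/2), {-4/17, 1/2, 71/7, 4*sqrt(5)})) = {2/27, 1/2}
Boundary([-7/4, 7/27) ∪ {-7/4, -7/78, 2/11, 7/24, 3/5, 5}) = {-7/4, 7/27, 7/24, 3/5, 5}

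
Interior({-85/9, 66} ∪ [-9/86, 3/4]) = (-9/86, 3/4)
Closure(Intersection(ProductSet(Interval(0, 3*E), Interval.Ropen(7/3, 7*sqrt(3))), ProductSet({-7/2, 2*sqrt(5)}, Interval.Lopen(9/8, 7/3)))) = ProductSet({2*sqrt(5)}, {7/3})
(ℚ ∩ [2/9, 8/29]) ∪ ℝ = ℝ ∪ (ℚ ∩ [2/9, 8/29])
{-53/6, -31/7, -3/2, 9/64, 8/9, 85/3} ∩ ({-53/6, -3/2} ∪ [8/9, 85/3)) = {-53/6, -3/2, 8/9}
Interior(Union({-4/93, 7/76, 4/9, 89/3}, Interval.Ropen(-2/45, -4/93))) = Interval.open(-2/45, -4/93)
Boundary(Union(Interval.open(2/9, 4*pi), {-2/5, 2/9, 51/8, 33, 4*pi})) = {-2/5, 2/9, 33, 4*pi}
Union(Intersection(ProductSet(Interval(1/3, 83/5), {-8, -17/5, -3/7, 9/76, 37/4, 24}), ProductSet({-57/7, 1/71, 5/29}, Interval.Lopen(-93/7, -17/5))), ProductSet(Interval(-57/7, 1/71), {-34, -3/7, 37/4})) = ProductSet(Interval(-57/7, 1/71), {-34, -3/7, 37/4})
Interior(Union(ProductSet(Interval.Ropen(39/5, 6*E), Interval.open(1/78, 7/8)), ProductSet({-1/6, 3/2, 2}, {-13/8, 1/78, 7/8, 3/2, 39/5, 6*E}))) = ProductSet(Interval.open(39/5, 6*E), Interval.open(1/78, 7/8))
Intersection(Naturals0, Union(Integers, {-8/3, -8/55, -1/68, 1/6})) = Naturals0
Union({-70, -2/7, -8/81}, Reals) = Reals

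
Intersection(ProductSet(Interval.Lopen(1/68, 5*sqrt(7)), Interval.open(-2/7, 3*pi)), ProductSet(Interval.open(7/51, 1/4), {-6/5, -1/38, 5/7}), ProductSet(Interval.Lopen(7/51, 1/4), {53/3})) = EmptySet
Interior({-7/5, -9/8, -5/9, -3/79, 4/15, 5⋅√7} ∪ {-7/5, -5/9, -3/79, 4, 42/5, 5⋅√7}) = ∅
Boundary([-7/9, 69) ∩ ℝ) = {-7/9, 69}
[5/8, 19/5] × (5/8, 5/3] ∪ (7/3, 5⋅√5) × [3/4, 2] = ([5/8, 19/5] × (5/8, 5/3]) ∪ ((7/3, 5⋅√5) × [3/4, 2])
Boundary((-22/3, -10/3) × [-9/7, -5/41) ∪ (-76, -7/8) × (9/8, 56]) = ({-76, -7/8} × [9/8, 56]) ∪ ({-22/3, -10/3} × [-9/7, -5/41]) ∪ ([-76, -7/8] × {9/8, 56}) ∪ ([-22/3, -10/3] × {-9/7, -5/41})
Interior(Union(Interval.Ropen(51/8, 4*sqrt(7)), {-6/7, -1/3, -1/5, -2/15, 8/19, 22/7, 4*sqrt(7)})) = Interval.open(51/8, 4*sqrt(7))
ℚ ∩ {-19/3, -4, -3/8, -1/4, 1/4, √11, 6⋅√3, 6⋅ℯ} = {-19/3, -4, -3/8, -1/4, 1/4}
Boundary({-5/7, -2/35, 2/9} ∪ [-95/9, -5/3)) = {-95/9, -5/3, -5/7, -2/35, 2/9}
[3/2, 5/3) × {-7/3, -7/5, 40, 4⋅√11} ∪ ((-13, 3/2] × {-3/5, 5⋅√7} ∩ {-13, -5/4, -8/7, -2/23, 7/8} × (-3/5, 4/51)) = [3/2, 5/3) × {-7/3, -7/5, 40, 4⋅√11}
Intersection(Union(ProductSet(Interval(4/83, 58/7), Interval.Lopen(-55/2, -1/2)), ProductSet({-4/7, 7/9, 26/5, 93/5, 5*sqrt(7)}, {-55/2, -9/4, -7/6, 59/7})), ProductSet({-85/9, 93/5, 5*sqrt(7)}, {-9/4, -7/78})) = ProductSet({93/5, 5*sqrt(7)}, {-9/4})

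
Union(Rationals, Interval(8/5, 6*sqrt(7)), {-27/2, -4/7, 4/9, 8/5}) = Union(Interval(8/5, 6*sqrt(7)), Rationals)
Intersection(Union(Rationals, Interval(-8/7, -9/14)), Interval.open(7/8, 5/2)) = Intersection(Interval.open(7/8, 5/2), Rationals)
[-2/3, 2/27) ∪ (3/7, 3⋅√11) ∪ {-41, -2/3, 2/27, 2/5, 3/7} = {-41, 2/5} ∪ [-2/3, 2/27] ∪ [3/7, 3⋅√11)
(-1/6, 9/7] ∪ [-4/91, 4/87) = (-1/6, 9/7]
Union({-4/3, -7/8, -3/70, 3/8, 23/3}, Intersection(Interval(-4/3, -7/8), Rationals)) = Union({-3/70, 3/8, 23/3}, Intersection(Interval(-4/3, -7/8), Rationals))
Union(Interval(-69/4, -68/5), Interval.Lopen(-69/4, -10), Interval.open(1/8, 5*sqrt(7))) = Union(Interval(-69/4, -10), Interval.open(1/8, 5*sqrt(7)))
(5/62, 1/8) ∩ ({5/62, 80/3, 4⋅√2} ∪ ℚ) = ℚ ∩ (5/62, 1/8)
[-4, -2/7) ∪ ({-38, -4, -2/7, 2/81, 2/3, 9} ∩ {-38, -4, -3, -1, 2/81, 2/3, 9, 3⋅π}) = {-38, 2/81, 2/3, 9} ∪ [-4, -2/7)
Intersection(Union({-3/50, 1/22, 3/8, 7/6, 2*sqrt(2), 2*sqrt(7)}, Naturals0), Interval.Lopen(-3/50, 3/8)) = Union({1/22, 3/8}, Range(0, 1, 1))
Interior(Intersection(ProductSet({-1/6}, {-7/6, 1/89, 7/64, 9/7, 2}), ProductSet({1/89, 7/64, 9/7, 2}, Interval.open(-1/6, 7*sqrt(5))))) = EmptySet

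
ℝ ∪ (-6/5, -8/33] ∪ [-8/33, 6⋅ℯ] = (-∞, ∞)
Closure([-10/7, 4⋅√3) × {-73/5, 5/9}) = [-10/7, 4⋅√3] × {-73/5, 5/9}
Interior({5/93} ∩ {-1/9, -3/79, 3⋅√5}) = ∅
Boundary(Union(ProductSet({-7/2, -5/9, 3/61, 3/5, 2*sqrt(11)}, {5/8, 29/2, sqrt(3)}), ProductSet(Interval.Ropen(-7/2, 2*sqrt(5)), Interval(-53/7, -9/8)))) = Union(ProductSet({-7/2, 2*sqrt(5)}, Interval(-53/7, -9/8)), ProductSet({-7/2, -5/9, 3/61, 3/5, 2*sqrt(11)}, {5/8, 29/2, sqrt(3)}), ProductSet(Interval(-7/2, 2*sqrt(5)), {-53/7, -9/8}))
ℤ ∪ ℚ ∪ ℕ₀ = ℚ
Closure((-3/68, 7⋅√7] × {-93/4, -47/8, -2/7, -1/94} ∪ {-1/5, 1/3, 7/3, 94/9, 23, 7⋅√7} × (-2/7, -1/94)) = ([-3/68, 7⋅√7] × {-93/4, -47/8, -2/7, -1/94}) ∪ ({-1/5, 1/3, 7/3, 94/9, 23, 7⋅√7} × [-2/7, -1/94])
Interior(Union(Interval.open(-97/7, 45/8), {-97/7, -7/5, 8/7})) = Interval.open(-97/7, 45/8)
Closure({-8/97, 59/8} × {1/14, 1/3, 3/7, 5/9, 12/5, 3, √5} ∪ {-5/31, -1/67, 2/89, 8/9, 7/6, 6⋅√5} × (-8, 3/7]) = ({-8/97, 59/8} × {1/14, 1/3, 3/7, 5/9, 12/5, 3, √5}) ∪ ({-5/31, -1/67, 2/89, 8/9, 7/6, 6⋅√5} × [-8, 3/7])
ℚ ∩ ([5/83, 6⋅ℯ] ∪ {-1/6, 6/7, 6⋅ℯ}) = {-1/6} ∪ (ℚ ∩ [5/83, 6⋅ℯ])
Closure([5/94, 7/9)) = [5/94, 7/9]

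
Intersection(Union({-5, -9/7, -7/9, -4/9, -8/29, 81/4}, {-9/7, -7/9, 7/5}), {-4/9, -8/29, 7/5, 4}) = {-4/9, -8/29, 7/5}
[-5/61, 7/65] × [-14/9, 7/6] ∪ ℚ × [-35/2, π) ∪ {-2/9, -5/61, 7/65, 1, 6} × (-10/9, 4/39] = (ℚ × [-35/2, π)) ∪ ([-5/61, 7/65] × [-14/9, 7/6])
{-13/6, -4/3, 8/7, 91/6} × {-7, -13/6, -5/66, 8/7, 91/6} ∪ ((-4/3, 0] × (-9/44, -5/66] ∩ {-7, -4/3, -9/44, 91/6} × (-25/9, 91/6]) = ({-9/44} × (-9/44, -5/66]) ∪ ({-13/6, -4/3, 8/7, 91/6} × {-7, -13/6, -5/66, 8/7, 91/6})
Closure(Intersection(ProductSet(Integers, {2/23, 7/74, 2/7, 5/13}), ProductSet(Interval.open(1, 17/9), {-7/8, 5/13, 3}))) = EmptySet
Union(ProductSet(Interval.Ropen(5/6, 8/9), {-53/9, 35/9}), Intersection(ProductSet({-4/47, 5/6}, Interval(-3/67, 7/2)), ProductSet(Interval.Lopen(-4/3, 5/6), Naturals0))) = Union(ProductSet({-4/47, 5/6}, Range(0, 4, 1)), ProductSet(Interval.Ropen(5/6, 8/9), {-53/9, 35/9}))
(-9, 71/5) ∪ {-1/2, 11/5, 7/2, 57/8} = (-9, 71/5)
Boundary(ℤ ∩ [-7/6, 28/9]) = {-1, 0, …, 3}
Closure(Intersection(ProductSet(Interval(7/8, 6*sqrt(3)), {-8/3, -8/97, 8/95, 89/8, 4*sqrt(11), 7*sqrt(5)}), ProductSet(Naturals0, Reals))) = ProductSet(Range(1, 11, 1), {-8/3, -8/97, 8/95, 89/8, 4*sqrt(11), 7*sqrt(5)})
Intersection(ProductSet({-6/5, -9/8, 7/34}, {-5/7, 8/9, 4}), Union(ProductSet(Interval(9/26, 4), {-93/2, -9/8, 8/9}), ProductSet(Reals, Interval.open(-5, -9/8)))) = EmptySet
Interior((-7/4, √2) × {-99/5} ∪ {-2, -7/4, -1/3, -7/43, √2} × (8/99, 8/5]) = ∅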